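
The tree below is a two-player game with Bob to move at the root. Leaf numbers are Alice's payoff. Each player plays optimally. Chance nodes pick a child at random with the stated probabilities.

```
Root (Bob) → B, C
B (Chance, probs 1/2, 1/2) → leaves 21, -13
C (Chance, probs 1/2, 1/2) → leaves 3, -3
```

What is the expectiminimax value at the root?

B (Chance): 1/2·21 + 1/2·-13 = 4
C (Chance): 1/2·3 + 1/2·-3 = 0
Root (Bob): min(4, 0) = 0

0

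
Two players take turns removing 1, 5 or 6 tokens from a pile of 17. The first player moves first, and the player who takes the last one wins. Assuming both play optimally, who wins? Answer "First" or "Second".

W/L table (W = player to move can force a win):
i:   0  1  2  3  4  5  6  7  8  9 10 11 12 13 14 15 16 17
     L  W  L  W  L  W  W  W  W  W  W  L  W  L  W  L  W  W
Position 17 is W, so the first player wins.

First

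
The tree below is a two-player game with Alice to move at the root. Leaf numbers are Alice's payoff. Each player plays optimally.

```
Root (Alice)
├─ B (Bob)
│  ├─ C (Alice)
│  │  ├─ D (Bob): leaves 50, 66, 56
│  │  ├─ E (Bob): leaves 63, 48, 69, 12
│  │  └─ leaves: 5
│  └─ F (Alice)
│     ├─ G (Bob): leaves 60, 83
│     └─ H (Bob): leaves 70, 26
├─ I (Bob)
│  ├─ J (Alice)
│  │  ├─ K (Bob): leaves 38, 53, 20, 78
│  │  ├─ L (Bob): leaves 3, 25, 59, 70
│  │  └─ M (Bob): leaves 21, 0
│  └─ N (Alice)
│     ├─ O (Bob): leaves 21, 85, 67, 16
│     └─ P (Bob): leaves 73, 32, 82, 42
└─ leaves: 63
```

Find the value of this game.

63

D (Bob): min(50, 66, 56) = 50
E (Bob): min(63, 48, 69, 12) = 12
C (Alice): max(50, 12, 5) = 50
G (Bob): min(60, 83) = 60
H (Bob): min(70, 26) = 26
F (Alice): max(60, 26) = 60
B (Bob): min(50, 60) = 50
K (Bob): min(38, 53, 20, 78) = 20
L (Bob): min(3, 25, 59, 70) = 3
M (Bob): min(21, 0) = 0
J (Alice): max(20, 3, 0) = 20
O (Bob): min(21, 85, 67, 16) = 16
P (Bob): min(73, 32, 82, 42) = 32
N (Alice): max(16, 32) = 32
I (Bob): min(20, 32) = 20
Root (Alice): max(50, 20, 63) = 63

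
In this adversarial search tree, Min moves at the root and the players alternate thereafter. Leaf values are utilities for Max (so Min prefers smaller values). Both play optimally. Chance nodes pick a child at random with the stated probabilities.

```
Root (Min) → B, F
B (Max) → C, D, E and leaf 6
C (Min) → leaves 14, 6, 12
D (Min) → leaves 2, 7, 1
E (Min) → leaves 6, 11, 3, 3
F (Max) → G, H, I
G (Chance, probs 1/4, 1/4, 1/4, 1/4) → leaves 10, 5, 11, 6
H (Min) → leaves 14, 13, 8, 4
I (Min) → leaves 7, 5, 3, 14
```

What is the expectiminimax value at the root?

C (Min): min(14, 6, 12) = 6
D (Min): min(2, 7, 1) = 1
E (Min): min(6, 11, 3, 3) = 3
B (Max): max(6, 1, 3, 6) = 6
G (Chance): 1/4·10 + 1/4·5 + 1/4·11 + 1/4·6 = 8
H (Min): min(14, 13, 8, 4) = 4
I (Min): min(7, 5, 3, 14) = 3
F (Max): max(8, 4, 3) = 8
Root (Min): min(6, 8) = 6

6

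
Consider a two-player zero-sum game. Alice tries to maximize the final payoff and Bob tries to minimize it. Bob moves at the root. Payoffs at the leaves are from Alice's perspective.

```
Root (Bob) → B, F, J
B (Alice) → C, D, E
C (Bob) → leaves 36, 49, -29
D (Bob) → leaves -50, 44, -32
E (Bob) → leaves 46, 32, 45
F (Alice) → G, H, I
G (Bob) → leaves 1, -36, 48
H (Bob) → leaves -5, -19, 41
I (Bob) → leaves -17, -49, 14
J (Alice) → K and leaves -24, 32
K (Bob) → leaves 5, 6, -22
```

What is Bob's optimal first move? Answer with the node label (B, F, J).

C (Bob): min(36, 49, -29) = -29
D (Bob): min(-50, 44, -32) = -50
E (Bob): min(46, 32, 45) = 32
B (Alice): max(-29, -50, 32) = 32
G (Bob): min(1, -36, 48) = -36
H (Bob): min(-5, -19, 41) = -19
I (Bob): min(-17, -49, 14) = -49
F (Alice): max(-36, -19, -49) = -19
K (Bob): min(5, 6, -22) = -22
J (Alice): max(-22, -24, 32) = 32
Root (Bob): min(32, -19, 32) = -19
Bob picks the child with the lowest value: F (value -19).

F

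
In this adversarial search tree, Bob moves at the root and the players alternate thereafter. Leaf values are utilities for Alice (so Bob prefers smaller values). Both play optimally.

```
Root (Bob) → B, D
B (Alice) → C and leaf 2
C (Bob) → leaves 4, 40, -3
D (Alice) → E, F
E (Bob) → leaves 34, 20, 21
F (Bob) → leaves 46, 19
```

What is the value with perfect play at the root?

C (Bob): min(4, 40, -3) = -3
B (Alice): max(-3, 2) = 2
E (Bob): min(34, 20, 21) = 20
F (Bob): min(46, 19) = 19
D (Alice): max(20, 19) = 20
Root (Bob): min(2, 20) = 2

2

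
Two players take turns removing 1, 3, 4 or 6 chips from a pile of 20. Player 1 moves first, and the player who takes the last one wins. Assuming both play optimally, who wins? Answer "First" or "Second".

W/L table (W = player to move can force a win):
i:   0  1  2  3  4  5  6  7  8  9 10 11 12 13 14 15 16 17 18 19 20
     L  W  L  W  W  W  W  L  W  L  W  W  W  W  L  W  L  W  W  W  W
Position 20 is W, so the first player wins.

First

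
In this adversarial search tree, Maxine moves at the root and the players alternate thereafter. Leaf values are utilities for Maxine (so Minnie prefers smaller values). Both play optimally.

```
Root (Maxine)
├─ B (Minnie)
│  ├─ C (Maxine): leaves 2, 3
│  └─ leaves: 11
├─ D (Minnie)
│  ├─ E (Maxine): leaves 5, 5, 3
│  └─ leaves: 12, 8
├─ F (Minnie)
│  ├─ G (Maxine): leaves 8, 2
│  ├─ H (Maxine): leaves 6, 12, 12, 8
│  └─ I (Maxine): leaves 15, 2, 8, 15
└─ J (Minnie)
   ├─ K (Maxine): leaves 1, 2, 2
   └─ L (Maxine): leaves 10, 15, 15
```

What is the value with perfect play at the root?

C (Maxine): max(2, 3) = 3
B (Minnie): min(3, 11) = 3
E (Maxine): max(5, 5, 3) = 5
D (Minnie): min(5, 12, 8) = 5
G (Maxine): max(8, 2) = 8
H (Maxine): max(6, 12, 12, 8) = 12
I (Maxine): max(15, 2, 8, 15) = 15
F (Minnie): min(8, 12, 15) = 8
K (Maxine): max(1, 2, 2) = 2
L (Maxine): max(10, 15, 15) = 15
J (Minnie): min(2, 15) = 2
Root (Maxine): max(3, 5, 8, 2) = 8

8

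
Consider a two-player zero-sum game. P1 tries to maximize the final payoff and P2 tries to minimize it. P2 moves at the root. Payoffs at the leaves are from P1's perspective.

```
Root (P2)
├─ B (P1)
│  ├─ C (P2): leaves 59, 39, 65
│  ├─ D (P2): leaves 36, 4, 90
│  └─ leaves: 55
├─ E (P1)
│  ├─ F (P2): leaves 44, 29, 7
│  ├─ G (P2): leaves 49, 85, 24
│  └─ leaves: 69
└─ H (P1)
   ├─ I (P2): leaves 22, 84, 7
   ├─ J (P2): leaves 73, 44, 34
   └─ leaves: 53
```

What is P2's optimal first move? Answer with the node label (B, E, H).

C (P2): min(59, 39, 65) = 39
D (P2): min(36, 4, 90) = 4
B (P1): max(39, 4, 55) = 55
F (P2): min(44, 29, 7) = 7
G (P2): min(49, 85, 24) = 24
E (P1): max(7, 24, 69) = 69
I (P2): min(22, 84, 7) = 7
J (P2): min(73, 44, 34) = 34
H (P1): max(7, 34, 53) = 53
Root (P2): min(55, 69, 53) = 53
P2 picks the child with the lowest value: H (value 53).

H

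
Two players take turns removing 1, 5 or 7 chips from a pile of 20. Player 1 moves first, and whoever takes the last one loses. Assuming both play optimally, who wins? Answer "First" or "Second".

i:   0  1  2  3  4  5  6  7  8  9 10 11 12 13 14 15 16 17 18 19 20
     W  L  W  L  W  L  W  L  W  L  W  L  W  L  W  L  W  L  W  L  W
Position 20 is W, so the first player wins.

First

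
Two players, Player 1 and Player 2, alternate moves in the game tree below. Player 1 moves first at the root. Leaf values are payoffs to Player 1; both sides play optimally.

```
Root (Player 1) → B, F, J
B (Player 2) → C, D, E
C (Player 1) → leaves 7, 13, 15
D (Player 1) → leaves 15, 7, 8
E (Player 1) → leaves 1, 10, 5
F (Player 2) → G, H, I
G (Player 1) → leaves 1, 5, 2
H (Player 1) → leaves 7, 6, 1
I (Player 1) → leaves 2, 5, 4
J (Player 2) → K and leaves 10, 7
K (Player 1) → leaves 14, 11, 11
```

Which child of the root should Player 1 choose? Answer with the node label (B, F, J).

B

C (Player 1): max(7, 13, 15) = 15
D (Player 1): max(15, 7, 8) = 15
E (Player 1): max(1, 10, 5) = 10
B (Player 2): min(15, 15, 10) = 10
G (Player 1): max(1, 5, 2) = 5
H (Player 1): max(7, 6, 1) = 7
I (Player 1): max(2, 5, 4) = 5
F (Player 2): min(5, 7, 5) = 5
K (Player 1): max(14, 11, 11) = 14
J (Player 2): min(14, 10, 7) = 7
Root (Player 1): max(10, 5, 7) = 10
Player 1 picks the child with the highest value: B (value 10).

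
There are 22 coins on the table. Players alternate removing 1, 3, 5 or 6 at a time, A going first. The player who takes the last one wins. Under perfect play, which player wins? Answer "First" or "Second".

Compute winning (W) and losing (L) positions by backward induction:
i:   0  1  2  3  4  5  6  7  8  9 10 11 12 13 14 15 16 17 18 19 20 21 22
     L  W  L  W  L  W  W  W  W  W  W  L  W  L  W  L  W  W  W  W  W  W  L
Position 22 is L, so the second player wins.

Second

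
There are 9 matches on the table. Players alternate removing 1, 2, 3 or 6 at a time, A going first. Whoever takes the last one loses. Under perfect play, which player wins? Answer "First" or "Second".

W/L table (W = player to move can force a win):
i:   0  1  2  3  4  5  6  7  8  9
     W  L  W  W  W  L  W  W  W  L
Position 9 is L, so the second player wins.

Second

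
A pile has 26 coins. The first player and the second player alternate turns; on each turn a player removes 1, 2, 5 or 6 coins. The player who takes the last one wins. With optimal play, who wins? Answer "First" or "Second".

First

W/L table (W = player to move can force a win):
i:   0  1  2  3  4  5  6  7  8  9 10 11 12 13 14 15 16 17 18 19 20 21 22 23 24 25 26
     L  W  W  L  W  W  W  L  W  W  L  W  W  W  L  W  W  L  W  W  W  L  W  W  L  W  W
Position 26 is W, so the first player wins.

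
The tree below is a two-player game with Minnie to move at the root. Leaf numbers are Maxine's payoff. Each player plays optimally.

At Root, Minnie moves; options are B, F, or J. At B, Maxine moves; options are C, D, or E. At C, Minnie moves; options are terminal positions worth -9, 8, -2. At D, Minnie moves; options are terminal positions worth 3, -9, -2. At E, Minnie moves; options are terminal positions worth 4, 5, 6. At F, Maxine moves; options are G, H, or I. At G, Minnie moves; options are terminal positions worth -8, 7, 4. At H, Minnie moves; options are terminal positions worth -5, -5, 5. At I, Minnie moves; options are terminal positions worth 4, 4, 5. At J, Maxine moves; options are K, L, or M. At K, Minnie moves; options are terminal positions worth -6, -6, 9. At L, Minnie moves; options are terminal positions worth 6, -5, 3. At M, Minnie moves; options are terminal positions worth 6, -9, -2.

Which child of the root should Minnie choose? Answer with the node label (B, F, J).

J

C (Minnie): min(-9, 8, -2) = -9
D (Minnie): min(3, -9, -2) = -9
E (Minnie): min(4, 5, 6) = 4
B (Maxine): max(-9, -9, 4) = 4
G (Minnie): min(-8, 7, 4) = -8
H (Minnie): min(-5, -5, 5) = -5
I (Minnie): min(4, 4, 5) = 4
F (Maxine): max(-8, -5, 4) = 4
K (Minnie): min(-6, -6, 9) = -6
L (Minnie): min(6, -5, 3) = -5
M (Minnie): min(6, -9, -2) = -9
J (Maxine): max(-6, -5, -9) = -5
Root (Minnie): min(4, 4, -5) = -5
Minnie picks the child with the lowest value: J (value -5).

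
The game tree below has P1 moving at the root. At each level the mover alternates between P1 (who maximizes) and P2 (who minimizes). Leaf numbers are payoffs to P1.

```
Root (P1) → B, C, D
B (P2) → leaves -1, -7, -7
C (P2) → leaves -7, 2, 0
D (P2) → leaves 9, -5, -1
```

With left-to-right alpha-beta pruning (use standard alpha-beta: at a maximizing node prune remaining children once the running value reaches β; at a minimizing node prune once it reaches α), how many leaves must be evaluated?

B [α=-∞,β=+∞]: v=-7
C [α=-7,β=+∞]: v=-7 after child 1 ≤ α → α-cutoff, skip 2
D [α=-7,β=+∞]: v=-5
Root [α=-∞,β=+∞]: v=-5
Leaves evaluated: 7 of 9.

7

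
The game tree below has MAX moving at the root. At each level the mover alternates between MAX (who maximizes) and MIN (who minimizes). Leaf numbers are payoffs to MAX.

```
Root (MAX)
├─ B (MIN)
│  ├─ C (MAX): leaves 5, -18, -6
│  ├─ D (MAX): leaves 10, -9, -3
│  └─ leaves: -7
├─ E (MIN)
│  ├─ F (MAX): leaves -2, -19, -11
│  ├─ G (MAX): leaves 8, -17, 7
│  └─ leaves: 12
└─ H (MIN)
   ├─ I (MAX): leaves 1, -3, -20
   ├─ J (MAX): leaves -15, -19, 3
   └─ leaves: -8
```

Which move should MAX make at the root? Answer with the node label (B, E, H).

C (MAX): max(5, -18, -6) = 5
D (MAX): max(10, -9, -3) = 10
B (MIN): min(5, 10, -7) = -7
F (MAX): max(-2, -19, -11) = -2
G (MAX): max(8, -17, 7) = 8
E (MIN): min(-2, 8, 12) = -2
I (MAX): max(1, -3, -20) = 1
J (MAX): max(-15, -19, 3) = 3
H (MIN): min(1, 3, -8) = -8
Root (MAX): max(-7, -2, -8) = -2
MAX picks the child with the highest value: E (value -2).

E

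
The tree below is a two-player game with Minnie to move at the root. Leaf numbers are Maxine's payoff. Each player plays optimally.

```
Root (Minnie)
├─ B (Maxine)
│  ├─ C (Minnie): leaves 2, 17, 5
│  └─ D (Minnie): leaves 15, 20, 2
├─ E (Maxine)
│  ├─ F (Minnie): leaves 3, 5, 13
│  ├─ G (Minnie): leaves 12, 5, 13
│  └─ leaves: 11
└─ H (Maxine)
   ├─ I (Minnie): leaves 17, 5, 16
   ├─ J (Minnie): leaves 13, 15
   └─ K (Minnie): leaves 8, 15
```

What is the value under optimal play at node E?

11

F: min(3, 5, 13) = 3
G: min(12, 5, 13) = 5
E: max(3, 5, 11) = 11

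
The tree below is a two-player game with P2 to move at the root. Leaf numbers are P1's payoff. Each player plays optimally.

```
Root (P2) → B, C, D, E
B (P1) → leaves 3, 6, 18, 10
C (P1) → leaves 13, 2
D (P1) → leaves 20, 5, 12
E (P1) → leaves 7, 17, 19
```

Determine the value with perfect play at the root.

13

B (P1): max(3, 6, 18, 10) = 18
C (P1): max(13, 2) = 13
D (P1): max(20, 5, 12) = 20
E (P1): max(7, 17, 19) = 19
Root (P2): min(18, 13, 20, 19) = 13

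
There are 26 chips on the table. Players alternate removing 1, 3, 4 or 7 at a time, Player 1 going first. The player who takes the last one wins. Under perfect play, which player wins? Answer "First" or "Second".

Positions where the player to move wins (W) vs loses (L):
i:   0  1  2  3  4  5  6  7  8  9 10 11 12 13 14 15 16 17 18 19 20 21 22 23 24 25 26
     L  W  L  W  W  W  W  W  L  W  L  W  W  W  W  W  L  W  L  W  W  W  W  W  L  W  L
Position 26 is L, so the second player wins.

Second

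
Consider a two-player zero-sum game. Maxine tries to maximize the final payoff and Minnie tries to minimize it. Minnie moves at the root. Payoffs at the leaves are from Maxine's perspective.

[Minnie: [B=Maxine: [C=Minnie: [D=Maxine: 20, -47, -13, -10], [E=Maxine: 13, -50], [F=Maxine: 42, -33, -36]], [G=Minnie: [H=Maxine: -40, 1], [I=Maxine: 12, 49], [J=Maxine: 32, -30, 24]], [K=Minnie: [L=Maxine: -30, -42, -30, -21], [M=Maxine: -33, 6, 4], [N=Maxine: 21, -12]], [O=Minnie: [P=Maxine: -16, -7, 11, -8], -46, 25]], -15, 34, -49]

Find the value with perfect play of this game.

-49

D (Maxine): max(20, -47, -13, -10) = 20
E (Maxine): max(13, -50) = 13
F (Maxine): max(42, -33, -36) = 42
C (Minnie): min(20, 13, 42) = 13
H (Maxine): max(-40, 1) = 1
I (Maxine): max(12, 49) = 49
J (Maxine): max(32, -30, 24) = 32
G (Minnie): min(1, 49, 32) = 1
L (Maxine): max(-30, -42, -30, -21) = -21
M (Maxine): max(-33, 6, 4) = 6
N (Maxine): max(21, -12) = 21
K (Minnie): min(-21, 6, 21) = -21
P (Maxine): max(-16, -7, 11, -8) = 11
O (Minnie): min(11, -46, 25) = -46
B (Maxine): max(13, 1, -21, -46) = 13
Root (Minnie): min(13, -15, 34, -49) = -49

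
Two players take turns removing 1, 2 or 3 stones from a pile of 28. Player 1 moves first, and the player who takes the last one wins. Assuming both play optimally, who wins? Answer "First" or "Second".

Second

W/L table (W = player to move can force a win):
i:   0  1  2  3  4  5  6  7  8  9 10 11 12 13 14 15 16 17 18 19 20 21 22 23 24 25 26 27 28
     L  W  W  W  L  W  W  W  L  W  W  W  L  W  W  W  L  W  W  W  L  W  W  W  L  W  W  W  L
Position 28 is L, so the second player wins.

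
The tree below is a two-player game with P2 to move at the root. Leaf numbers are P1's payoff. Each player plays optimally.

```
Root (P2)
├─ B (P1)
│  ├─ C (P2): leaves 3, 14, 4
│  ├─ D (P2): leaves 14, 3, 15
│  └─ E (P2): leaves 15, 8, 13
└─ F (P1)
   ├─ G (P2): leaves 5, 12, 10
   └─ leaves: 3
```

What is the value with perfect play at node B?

C: min(3, 14, 4) = 3
D: min(14, 3, 15) = 3
E: min(15, 8, 13) = 8
B: max(3, 3, 8) = 8

8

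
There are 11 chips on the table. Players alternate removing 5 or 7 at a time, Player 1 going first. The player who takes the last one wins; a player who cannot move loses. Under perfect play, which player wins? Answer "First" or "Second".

First

i:   0  1  2  3  4  5  6  7  8  9 10 11
     L  L  L  L  L  W  W  W  W  W  W  W
Position 11 is W, so the first player wins.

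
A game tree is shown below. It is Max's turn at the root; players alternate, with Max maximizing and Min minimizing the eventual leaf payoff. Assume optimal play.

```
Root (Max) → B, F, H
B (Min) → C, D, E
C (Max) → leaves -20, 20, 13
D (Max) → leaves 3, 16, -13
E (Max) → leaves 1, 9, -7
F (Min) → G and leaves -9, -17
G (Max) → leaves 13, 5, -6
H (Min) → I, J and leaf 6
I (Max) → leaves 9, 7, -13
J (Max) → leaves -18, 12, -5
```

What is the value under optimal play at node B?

9

C: max(-20, 20, 13) = 20
D: max(3, 16, -13) = 16
E: max(1, 9, -7) = 9
B: min(20, 16, 9) = 9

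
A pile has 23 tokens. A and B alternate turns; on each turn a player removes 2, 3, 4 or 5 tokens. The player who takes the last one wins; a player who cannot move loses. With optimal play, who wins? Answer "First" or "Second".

First

Positions where the player to move wins (W) vs loses (L):
i:   0  1  2  3  4  5  6  7  8  9 10 11 12 13 14 15 16 17 18 19 20 21 22 23
     L  L  W  W  W  W  W  L  L  W  W  W  W  W  L  L  W  W  W  W  W  L  L  W
Position 23 is W, so the first player wins.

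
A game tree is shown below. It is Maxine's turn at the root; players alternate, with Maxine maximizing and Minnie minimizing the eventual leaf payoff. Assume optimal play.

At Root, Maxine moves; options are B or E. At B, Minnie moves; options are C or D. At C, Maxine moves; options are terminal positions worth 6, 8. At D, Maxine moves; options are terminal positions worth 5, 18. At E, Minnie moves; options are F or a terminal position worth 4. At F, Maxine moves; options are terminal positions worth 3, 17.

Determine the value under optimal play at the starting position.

C (Maxine): max(6, 8) = 8
D (Maxine): max(5, 18) = 18
B (Minnie): min(8, 18) = 8
F (Maxine): max(3, 17) = 17
E (Minnie): min(17, 4) = 4
Root (Maxine): max(8, 4) = 8

8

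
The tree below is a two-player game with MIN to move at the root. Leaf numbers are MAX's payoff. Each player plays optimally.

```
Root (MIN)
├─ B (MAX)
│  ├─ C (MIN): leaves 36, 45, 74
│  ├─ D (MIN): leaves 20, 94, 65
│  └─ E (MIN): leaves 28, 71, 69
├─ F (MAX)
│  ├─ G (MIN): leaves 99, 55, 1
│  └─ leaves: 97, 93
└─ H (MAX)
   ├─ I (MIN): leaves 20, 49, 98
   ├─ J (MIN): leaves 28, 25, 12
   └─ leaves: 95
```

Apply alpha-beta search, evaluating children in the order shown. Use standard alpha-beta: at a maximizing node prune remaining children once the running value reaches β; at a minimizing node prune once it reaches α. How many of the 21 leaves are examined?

C [α=-∞,β=+∞]: v=36
D [α=36,β=+∞]: v=20 after child 1 ≤ α → α-cutoff, skip 2
E [α=36,β=+∞]: v=28 after child 1 ≤ α → α-cutoff, skip 2
B [α=-∞,β=+∞]: v=36
G [α=-∞,β=36]: v=1
F [α=-∞,β=36]: v=97 after child 2 ≥ β → β-cutoff, skip 1
I [α=-∞,β=36]: v=20
J [α=20,β=36]: v=12
H [α=-∞,β=36]: v=95
Root [α=-∞,β=+∞]: v=36
Leaves evaluated: 16 of 21.

16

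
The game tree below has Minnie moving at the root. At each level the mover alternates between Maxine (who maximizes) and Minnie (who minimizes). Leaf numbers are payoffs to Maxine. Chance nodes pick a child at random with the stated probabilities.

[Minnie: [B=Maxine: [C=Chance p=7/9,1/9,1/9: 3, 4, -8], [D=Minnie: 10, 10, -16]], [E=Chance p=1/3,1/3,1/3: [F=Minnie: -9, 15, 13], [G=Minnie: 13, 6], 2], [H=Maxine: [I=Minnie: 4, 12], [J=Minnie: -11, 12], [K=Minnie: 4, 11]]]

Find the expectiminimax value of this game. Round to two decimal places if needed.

-0.33

C (Chance): 7/9·3 + 1/9·4 + 1/9·-8 = 1.89
D (Minnie): min(10, 10, -16) = -16
B (Maxine): max(1.89, -16) = 1.89
F (Minnie): min(-9, 15, 13) = -9
G (Minnie): min(13, 6) = 6
E (Chance): 1/3·-9 + 1/3·6 + 1/3·2 = -0.33
I (Minnie): min(4, 12) = 4
J (Minnie): min(-11, 12) = -11
K (Minnie): min(4, 11) = 4
H (Maxine): max(4, -11, 4) = 4
Root (Minnie): min(1.89, -0.33, 4) = -0.33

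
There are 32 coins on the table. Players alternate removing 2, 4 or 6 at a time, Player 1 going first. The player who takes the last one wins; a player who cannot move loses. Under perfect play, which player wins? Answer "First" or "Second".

Second

W/L table (W = player to move can force a win):
i:   0  1  2  3  4  5  6  7  8  9 10 11 12 13 14 15 16 17 18 19 20 21 22 23 24 25 26 27 28 29 30 31 32
     L  L  W  W  W  W  W  W  L  L  W  W  W  W  W  W  L  L  W  W  W  W  W  W  L  L  W  W  W  W  W  W  L
Position 32 is L, so the second player wins.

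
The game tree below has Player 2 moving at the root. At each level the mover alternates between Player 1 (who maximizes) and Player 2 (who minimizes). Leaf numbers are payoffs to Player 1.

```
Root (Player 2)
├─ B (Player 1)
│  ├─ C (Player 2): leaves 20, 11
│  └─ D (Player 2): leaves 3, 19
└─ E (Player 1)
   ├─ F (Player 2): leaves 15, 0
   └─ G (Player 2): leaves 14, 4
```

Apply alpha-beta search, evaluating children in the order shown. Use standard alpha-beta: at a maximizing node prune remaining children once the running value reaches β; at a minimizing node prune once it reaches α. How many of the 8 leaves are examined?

7

C [α=-∞,β=+∞]: v=11
D [α=11,β=+∞]: v=3 after child 1 ≤ α → α-cutoff, skip 1
B [α=-∞,β=+∞]: v=11
F [α=-∞,β=11]: v=0
G [α=0,β=11]: v=4
E [α=-∞,β=11]: v=4
Root [α=-∞,β=+∞]: v=4
Leaves evaluated: 7 of 8.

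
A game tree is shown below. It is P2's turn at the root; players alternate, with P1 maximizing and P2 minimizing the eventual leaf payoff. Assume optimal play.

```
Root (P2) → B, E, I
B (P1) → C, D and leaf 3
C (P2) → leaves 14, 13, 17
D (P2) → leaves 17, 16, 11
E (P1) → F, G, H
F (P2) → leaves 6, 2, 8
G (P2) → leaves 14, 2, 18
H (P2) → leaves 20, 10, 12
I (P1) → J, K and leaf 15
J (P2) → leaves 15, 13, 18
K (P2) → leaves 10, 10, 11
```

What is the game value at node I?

15

J: min(15, 13, 18) = 13
K: min(10, 10, 11) = 10
I: max(13, 10, 15) = 15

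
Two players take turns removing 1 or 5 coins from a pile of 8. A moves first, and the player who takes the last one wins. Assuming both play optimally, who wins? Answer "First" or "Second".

Second

Mark each pile size as W (mover wins) or L (mover loses):
i:   0  1  2  3  4  5  6  7  8
     L  W  L  W  L  W  L  W  L
Position 8 is L, so the second player wins.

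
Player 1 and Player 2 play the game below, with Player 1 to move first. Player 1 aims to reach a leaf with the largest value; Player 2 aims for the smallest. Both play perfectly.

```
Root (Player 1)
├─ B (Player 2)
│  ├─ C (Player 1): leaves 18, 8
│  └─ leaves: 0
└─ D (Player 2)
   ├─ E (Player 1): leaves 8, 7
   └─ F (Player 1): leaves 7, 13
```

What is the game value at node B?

C: max(18, 8) = 18
B: min(18, 0) = 0

0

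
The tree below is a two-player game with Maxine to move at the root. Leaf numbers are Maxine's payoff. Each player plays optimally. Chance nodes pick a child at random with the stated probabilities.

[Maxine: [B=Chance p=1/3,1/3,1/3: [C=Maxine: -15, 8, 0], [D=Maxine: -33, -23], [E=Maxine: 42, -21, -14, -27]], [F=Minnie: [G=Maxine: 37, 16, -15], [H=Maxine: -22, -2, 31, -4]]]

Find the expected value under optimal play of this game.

C (Maxine): max(-15, 8, 0) = 8
D (Maxine): max(-33, -23) = -23
E (Maxine): max(42, -21, -14, -27) = 42
B (Chance): 1/3·8 + 1/3·-23 + 1/3·42 = 9
G (Maxine): max(37, 16, -15) = 37
H (Maxine): max(-22, -2, 31, -4) = 31
F (Minnie): min(37, 31) = 31
Root (Maxine): max(9, 31) = 31

31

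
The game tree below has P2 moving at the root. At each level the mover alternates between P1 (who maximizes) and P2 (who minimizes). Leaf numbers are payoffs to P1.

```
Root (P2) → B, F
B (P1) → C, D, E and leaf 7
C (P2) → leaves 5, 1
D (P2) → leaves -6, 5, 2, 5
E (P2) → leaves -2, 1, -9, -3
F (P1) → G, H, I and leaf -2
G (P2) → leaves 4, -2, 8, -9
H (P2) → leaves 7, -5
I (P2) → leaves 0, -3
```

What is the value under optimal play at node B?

7

C: min(5, 1) = 1
D: min(-6, 5, 2, 5) = -6
E: min(-2, 1, -9, -3) = -9
B: max(1, -6, -9, 7) = 7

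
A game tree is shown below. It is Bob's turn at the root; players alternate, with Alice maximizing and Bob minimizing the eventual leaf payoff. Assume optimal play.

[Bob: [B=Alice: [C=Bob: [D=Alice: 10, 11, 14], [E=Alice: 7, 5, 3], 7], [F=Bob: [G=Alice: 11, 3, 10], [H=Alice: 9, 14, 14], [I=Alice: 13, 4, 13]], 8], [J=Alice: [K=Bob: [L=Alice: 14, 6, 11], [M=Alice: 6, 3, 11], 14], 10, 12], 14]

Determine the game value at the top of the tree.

D (Alice): max(10, 11, 14) = 14
E (Alice): max(7, 5, 3) = 7
C (Bob): min(14, 7, 7) = 7
G (Alice): max(11, 3, 10) = 11
H (Alice): max(9, 14, 14) = 14
I (Alice): max(13, 4, 13) = 13
F (Bob): min(11, 14, 13) = 11
B (Alice): max(7, 11, 8) = 11
L (Alice): max(14, 6, 11) = 14
M (Alice): max(6, 3, 11) = 11
K (Bob): min(14, 11, 14) = 11
J (Alice): max(11, 10, 12) = 12
Root (Bob): min(11, 12, 14) = 11

11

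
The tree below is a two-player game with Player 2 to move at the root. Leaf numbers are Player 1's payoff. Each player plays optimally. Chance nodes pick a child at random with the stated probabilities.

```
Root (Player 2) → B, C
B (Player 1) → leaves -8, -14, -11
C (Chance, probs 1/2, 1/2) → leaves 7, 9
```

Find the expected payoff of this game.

-8

B (Player 1): max(-8, -14, -11) = -8
C (Chance): 1/2·7 + 1/2·9 = 8
Root (Player 2): min(-8, 8) = -8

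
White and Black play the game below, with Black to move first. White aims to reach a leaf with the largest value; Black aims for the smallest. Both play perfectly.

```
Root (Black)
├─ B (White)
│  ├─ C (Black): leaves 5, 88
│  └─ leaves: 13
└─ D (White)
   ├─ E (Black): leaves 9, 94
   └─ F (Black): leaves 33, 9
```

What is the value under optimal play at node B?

13

C: min(5, 88) = 5
B: max(5, 13) = 13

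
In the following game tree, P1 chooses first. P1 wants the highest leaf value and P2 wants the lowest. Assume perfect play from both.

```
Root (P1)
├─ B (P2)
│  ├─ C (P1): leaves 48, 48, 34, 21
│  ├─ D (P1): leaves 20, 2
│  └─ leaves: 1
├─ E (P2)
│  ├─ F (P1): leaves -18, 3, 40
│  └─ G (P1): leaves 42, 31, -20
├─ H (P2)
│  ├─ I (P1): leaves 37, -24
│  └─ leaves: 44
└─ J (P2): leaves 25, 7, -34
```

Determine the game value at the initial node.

C (P1): max(48, 48, 34, 21) = 48
D (P1): max(20, 2) = 20
B (P2): min(48, 20, 1) = 1
F (P1): max(-18, 3, 40) = 40
G (P1): max(42, 31, -20) = 42
E (P2): min(40, 42) = 40
I (P1): max(37, -24) = 37
H (P2): min(37, 44) = 37
J (P2): min(25, 7, -34) = -34
Root (P1): max(1, 40, 37, -34) = 40

40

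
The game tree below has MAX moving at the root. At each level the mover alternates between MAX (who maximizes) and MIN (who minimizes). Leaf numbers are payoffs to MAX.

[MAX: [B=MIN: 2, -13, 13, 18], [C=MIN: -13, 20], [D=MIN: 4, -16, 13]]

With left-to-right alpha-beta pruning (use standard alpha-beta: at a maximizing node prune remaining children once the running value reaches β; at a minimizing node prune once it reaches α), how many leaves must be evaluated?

7

B [α=-∞,β=+∞]: v=-13
C [α=-13,β=+∞]: v=-13 after child 1 ≤ α → α-cutoff, skip 1
D [α=-13,β=+∞]: v=-16 after child 2 ≤ α → α-cutoff, skip 1
Root [α=-∞,β=+∞]: v=-13
Leaves evaluated: 7 of 9.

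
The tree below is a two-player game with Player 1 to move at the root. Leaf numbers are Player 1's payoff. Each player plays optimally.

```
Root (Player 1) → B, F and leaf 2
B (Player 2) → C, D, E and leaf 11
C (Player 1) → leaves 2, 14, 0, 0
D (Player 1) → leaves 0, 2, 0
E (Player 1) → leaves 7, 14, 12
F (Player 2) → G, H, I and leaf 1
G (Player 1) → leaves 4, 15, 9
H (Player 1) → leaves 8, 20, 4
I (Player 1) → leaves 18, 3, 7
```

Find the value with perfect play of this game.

2

C (Player 1): max(2, 14, 0, 0) = 14
D (Player 1): max(0, 2, 0) = 2
E (Player 1): max(7, 14, 12) = 14
B (Player 2): min(14, 2, 14, 11) = 2
G (Player 1): max(4, 15, 9) = 15
H (Player 1): max(8, 20, 4) = 20
I (Player 1): max(18, 3, 7) = 18
F (Player 2): min(15, 20, 18, 1) = 1
Root (Player 1): max(2, 1, 2) = 2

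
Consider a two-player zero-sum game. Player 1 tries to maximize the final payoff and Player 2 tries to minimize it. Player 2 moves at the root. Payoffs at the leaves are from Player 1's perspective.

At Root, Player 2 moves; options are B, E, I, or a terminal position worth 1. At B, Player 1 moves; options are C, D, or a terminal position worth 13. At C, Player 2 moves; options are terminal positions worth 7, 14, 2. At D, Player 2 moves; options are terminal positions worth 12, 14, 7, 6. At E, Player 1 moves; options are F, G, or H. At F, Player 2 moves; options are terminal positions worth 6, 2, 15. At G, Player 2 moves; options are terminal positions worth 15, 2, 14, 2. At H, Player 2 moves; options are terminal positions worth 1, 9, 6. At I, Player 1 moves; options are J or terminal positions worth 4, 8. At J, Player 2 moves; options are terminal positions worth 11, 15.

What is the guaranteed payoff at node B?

13

C: min(7, 14, 2) = 2
D: min(12, 14, 7, 6) = 6
B: max(2, 6, 13) = 13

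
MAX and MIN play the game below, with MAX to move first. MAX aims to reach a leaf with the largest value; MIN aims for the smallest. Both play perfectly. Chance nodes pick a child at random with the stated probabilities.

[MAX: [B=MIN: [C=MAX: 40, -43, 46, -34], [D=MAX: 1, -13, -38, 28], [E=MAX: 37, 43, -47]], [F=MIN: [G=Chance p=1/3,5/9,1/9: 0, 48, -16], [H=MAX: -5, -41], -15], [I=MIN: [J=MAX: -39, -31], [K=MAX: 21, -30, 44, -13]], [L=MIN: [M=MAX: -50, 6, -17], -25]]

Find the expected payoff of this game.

C (MAX): max(40, -43, 46, -34) = 46
D (MAX): max(1, -13, -38, 28) = 28
E (MAX): max(37, 43, -47) = 43
B (MIN): min(46, 28, 43) = 28
G (Chance): 1/3·0 + 5/9·48 + 1/9·-16 = 24.89
H (MAX): max(-5, -41) = -5
F (MIN): min(24.89, -5, -15) = -15
J (MAX): max(-39, -31) = -31
K (MAX): max(21, -30, 44, -13) = 44
I (MIN): min(-31, 44) = -31
M (MAX): max(-50, 6, -17) = 6
L (MIN): min(6, -25) = -25
Root (MAX): max(28, -15, -31, -25) = 28

28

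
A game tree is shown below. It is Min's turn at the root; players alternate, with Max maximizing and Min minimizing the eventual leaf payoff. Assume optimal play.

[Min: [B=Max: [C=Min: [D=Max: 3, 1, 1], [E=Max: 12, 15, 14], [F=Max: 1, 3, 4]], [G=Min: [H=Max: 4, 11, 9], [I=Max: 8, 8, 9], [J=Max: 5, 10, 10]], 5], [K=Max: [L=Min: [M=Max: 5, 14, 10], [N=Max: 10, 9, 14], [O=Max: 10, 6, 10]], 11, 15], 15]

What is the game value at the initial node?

D (Max): max(3, 1, 1) = 3
E (Max): max(12, 15, 14) = 15
F (Max): max(1, 3, 4) = 4
C (Min): min(3, 15, 4) = 3
H (Max): max(4, 11, 9) = 11
I (Max): max(8, 8, 9) = 9
J (Max): max(5, 10, 10) = 10
G (Min): min(11, 9, 10) = 9
B (Max): max(3, 9, 5) = 9
M (Max): max(5, 14, 10) = 14
N (Max): max(10, 9, 14) = 14
O (Max): max(10, 6, 10) = 10
L (Min): min(14, 14, 10) = 10
K (Max): max(10, 11, 15) = 15
Root (Min): min(9, 15, 15) = 9

9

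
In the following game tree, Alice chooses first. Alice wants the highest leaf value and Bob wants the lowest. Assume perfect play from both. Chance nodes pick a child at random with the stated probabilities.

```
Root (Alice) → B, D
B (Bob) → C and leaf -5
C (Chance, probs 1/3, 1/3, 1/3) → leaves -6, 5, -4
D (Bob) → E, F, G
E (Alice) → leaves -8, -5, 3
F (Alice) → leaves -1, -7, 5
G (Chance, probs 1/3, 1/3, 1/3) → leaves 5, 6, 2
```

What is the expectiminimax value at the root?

3

C (Chance): 1/3·-6 + 1/3·5 + 1/3·-4 = -1.67
B (Bob): min(-1.67, -5) = -5
E (Alice): max(-8, -5, 3) = 3
F (Alice): max(-1, -7, 5) = 5
G (Chance): 1/3·5 + 1/3·6 + 1/3·2 = 4.33
D (Bob): min(3, 5, 4.33) = 3
Root (Alice): max(-5, 3) = 3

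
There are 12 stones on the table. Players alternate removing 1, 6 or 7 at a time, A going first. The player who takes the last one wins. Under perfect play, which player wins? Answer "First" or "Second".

Second

Mark each pile size as W (mover wins) or L (mover loses):
i:   0  1  2  3  4  5  6  7  8  9 10 11 12
     L  W  L  W  L  W  W  W  W  W  W  W  L
Position 12 is L, so the second player wins.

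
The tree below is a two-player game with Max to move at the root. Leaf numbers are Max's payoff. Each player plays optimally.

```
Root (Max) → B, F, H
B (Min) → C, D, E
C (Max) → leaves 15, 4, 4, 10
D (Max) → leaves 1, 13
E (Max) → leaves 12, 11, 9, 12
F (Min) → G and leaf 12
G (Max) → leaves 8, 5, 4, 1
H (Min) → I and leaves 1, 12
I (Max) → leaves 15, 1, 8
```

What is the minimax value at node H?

I: max(15, 1, 8) = 15
H: min(15, 1, 12) = 1

1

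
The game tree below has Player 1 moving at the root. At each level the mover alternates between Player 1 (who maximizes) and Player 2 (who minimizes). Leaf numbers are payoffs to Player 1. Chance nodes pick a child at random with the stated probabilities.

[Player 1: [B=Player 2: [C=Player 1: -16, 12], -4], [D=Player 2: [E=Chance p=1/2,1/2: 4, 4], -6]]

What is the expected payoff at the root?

C (Player 1): max(-16, 12) = 12
B (Player 2): min(12, -4) = -4
E (Chance): 1/2·4 + 1/2·4 = 4
D (Player 2): min(4, -6) = -6
Root (Player 1): max(-4, -6) = -4

-4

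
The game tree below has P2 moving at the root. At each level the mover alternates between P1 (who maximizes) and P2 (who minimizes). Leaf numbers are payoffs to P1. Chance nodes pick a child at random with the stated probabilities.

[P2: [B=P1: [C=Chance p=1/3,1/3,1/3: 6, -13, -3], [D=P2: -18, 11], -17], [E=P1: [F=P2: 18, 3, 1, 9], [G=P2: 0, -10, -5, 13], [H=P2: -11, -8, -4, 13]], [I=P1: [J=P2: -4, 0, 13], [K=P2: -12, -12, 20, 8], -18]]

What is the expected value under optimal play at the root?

-4

C (Chance): 1/3·6 + 1/3·-13 + 1/3·-3 = -3.33
D (P2): min(-18, 11) = -18
B (P1): max(-3.33, -18, -17) = -3.33
F (P2): min(18, 3, 1, 9) = 1
G (P2): min(0, -10, -5, 13) = -10
H (P2): min(-11, -8, -4, 13) = -11
E (P1): max(1, -10, -11) = 1
J (P2): min(-4, 0, 13) = -4
K (P2): min(-12, -12, 20, 8) = -12
I (P1): max(-4, -12, -18) = -4
Root (P2): min(-3.33, 1, -4) = -4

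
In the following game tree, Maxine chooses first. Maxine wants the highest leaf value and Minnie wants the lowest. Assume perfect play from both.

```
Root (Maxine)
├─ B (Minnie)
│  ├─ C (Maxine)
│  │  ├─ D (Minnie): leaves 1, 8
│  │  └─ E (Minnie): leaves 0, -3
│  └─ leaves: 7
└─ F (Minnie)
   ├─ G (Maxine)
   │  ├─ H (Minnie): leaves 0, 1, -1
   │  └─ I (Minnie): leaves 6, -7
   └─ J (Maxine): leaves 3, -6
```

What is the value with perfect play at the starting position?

1

D (Minnie): min(1, 8) = 1
E (Minnie): min(0, -3) = -3
C (Maxine): max(1, -3) = 1
B (Minnie): min(1, 7) = 1
H (Minnie): min(0, 1, -1) = -1
I (Minnie): min(6, -7) = -7
G (Maxine): max(-1, -7) = -1
J (Maxine): max(3, -6) = 3
F (Minnie): min(-1, 3) = -1
Root (Maxine): max(1, -1) = 1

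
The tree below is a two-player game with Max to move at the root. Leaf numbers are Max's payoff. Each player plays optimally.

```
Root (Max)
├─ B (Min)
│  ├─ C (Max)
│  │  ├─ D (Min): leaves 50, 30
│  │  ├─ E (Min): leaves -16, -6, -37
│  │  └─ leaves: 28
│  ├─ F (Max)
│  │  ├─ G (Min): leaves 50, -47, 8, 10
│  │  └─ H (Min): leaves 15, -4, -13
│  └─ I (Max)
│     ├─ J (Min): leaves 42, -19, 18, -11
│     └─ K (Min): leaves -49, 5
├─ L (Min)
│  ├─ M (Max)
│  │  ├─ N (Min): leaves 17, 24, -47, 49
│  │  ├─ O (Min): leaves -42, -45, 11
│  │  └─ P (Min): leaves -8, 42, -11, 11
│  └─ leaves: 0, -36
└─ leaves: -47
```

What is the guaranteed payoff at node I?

J: min(42, -19, 18, -11) = -19
K: min(-49, 5) = -49
I: max(-19, -49) = -19

-19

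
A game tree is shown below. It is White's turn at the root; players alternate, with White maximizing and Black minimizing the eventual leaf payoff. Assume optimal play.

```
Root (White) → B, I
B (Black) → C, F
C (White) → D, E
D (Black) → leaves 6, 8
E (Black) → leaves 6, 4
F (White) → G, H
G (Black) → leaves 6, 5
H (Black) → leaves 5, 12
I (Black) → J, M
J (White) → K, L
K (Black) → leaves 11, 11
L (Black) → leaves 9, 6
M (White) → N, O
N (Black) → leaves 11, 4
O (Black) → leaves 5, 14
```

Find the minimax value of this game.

D (Black): min(6, 8) = 6
E (Black): min(6, 4) = 4
C (White): max(6, 4) = 6
G (Black): min(6, 5) = 5
H (Black): min(5, 12) = 5
F (White): max(5, 5) = 5
B (Black): min(6, 5) = 5
K (Black): min(11, 11) = 11
L (Black): min(9, 6) = 6
J (White): max(11, 6) = 11
N (Black): min(11, 4) = 4
O (Black): min(5, 14) = 5
M (White): max(4, 5) = 5
I (Black): min(11, 5) = 5
Root (White): max(5, 5) = 5

5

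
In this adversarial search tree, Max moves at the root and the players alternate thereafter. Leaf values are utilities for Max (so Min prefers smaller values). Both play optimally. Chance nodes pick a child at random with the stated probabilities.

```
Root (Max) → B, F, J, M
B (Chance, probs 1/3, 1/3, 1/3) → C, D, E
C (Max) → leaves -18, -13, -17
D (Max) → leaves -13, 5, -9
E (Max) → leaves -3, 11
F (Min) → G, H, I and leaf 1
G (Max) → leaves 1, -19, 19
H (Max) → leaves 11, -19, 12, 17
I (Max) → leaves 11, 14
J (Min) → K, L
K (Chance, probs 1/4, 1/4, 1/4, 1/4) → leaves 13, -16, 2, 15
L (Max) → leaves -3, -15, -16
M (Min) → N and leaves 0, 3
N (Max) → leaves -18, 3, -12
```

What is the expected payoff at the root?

C (Max): max(-18, -13, -17) = -13
D (Max): max(-13, 5, -9) = 5
E (Max): max(-3, 11) = 11
B (Chance): 1/3·-13 + 1/3·5 + 1/3·11 = 1
G (Max): max(1, -19, 19) = 19
H (Max): max(11, -19, 12, 17) = 17
I (Max): max(11, 14) = 14
F (Min): min(19, 17, 14, 1) = 1
K (Chance): 1/4·13 + 1/4·-16 + 1/4·2 + 1/4·15 = 3.5
L (Max): max(-3, -15, -16) = -3
J (Min): min(3.5, -3) = -3
N (Max): max(-18, 3, -12) = 3
M (Min): min(3, 0, 3) = 0
Root (Max): max(1, 1, -3, 0) = 1

1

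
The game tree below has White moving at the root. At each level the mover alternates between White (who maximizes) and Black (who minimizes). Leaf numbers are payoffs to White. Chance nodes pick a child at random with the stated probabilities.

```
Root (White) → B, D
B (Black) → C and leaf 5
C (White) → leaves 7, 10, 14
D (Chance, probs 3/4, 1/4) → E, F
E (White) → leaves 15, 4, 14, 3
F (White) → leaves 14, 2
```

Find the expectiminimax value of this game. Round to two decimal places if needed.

C (White): max(7, 10, 14) = 14
B (Black): min(14, 5) = 5
E (White): max(15, 4, 14, 3) = 15
F (White): max(14, 2) = 14
D (Chance): 3/4·15 + 1/4·14 = 14.75
Root (White): max(5, 14.75) = 14.75

14.75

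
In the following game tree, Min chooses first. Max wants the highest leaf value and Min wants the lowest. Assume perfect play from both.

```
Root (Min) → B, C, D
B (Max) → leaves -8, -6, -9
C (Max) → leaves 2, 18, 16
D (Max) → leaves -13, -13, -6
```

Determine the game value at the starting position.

B (Max): max(-8, -6, -9) = -6
C (Max): max(2, 18, 16) = 18
D (Max): max(-13, -13, -6) = -6
Root (Min): min(-6, 18, -6) = -6

-6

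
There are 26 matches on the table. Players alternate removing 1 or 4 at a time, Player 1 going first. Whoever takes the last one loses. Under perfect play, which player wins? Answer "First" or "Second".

Mark each pile size as W (mover wins) or L (mover loses):
i:   0  1  2  3  4  5  6  7  8  9 10 11 12 13 14 15 16 17 18 19 20 21 22 23 24 25 26
     W  L  W  L  W  W  L  W  L  W  W  L  W  L  W  W  L  W  L  W  W  L  W  L  W  W  L
Position 26 is L, so the second player wins.

Second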